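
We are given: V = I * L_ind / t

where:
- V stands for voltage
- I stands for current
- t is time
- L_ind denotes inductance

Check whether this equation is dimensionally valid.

Yes

V (voltage) has dimensions [I^-1 L^2 M T^-3].
I (current) has dimensions [I].
t (time) has dimensions [T].
L_ind (inductance) has dimensions [I^-2 L^2 M T^-2].

Left side: [I^-1 L^2 M T^-3]
Right side: [I^-1 L^2 M T^-3]

Both sides have the same dimensions, so the equation is dimensionally consistent.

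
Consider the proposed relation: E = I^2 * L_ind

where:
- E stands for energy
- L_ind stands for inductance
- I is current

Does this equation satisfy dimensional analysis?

Yes

E (energy) has dimensions [L^2 M T^-2].
L_ind (inductance) has dimensions [I^-2 L^2 M T^-2].
I (current) has dimensions [I].

Left side: [L^2 M T^-2]
Right side: [L^2 M T^-2]

Both sides have the same dimensions, so the equation is dimensionally consistent.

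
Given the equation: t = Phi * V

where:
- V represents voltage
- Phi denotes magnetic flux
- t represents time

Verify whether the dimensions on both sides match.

No

V (voltage) has dimensions [I^-1 L^2 M T^-3].
Phi (magnetic flux) has dimensions [I^-1 L^2 M T^-2].
t (time) has dimensions [T].

Left side: [T]
Right side: [I^-2 L^4 M^2 T^-5]

The two sides have different dimensions, so the equation is NOT dimensionally consistent.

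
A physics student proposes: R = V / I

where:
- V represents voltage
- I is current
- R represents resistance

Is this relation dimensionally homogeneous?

Yes

V (voltage) has dimensions [I^-1 L^2 M T^-3].
I (current) has dimensions [I].
R (resistance) has dimensions [I^-2 L^2 M T^-3].

Left side: [I^-2 L^2 M T^-3]
Right side: [I^-2 L^2 M T^-3]

Both sides have the same dimensions, so the equation is dimensionally consistent.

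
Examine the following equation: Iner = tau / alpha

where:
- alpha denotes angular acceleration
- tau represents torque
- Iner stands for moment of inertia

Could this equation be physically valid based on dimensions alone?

Yes

alpha (angular acceleration) has dimensions [T^-2].
tau (torque) has dimensions [L^2 M T^-2].
Iner (moment of inertia) has dimensions [L^2 M].

Left side: [L^2 M]
Right side: [L^2 M]

Both sides have the same dimensions, so the equation is dimensionally consistent.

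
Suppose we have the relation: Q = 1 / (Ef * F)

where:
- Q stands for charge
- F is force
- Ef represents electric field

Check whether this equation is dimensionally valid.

No

Q (charge) has dimensions [I T].
F (force) has dimensions [L M T^-2].
Ef (electric field) has dimensions [I^-1 L M T^-3].

Left side: [I T]
Right side: [I L^-2 M^-2 T^5]

The two sides have different dimensions, so the equation is NOT dimensionally consistent.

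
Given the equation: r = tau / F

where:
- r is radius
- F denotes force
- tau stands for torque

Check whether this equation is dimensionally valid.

Yes

r (radius) has dimensions [L].
F (force) has dimensions [L M T^-2].
tau (torque) has dimensions [L^2 M T^-2].

Left side: [L]
Right side: [L]

Both sides have the same dimensions, so the equation is dimensionally consistent.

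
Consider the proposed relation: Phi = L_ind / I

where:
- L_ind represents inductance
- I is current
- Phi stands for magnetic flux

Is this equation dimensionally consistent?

No

L_ind (inductance) has dimensions [I^-2 L^2 M T^-2].
I (current) has dimensions [I].
Phi (magnetic flux) has dimensions [I^-1 L^2 M T^-2].

Left side: [I^-1 L^2 M T^-2]
Right side: [I^-3 L^2 M T^-2]

The two sides have different dimensions, so the equation is NOT dimensionally consistent.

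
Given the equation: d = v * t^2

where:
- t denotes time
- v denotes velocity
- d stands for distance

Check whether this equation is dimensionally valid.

No

t (time) has dimensions [T].
v (velocity) has dimensions [L T^-1].
d (distance) has dimensions [L].

Left side: [L]
Right side: [L T]

The two sides have different dimensions, so the equation is NOT dimensionally consistent.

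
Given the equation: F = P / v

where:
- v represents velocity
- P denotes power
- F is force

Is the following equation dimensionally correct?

Yes

v (velocity) has dimensions [L T^-1].
P (power) has dimensions [L^2 M T^-3].
F (force) has dimensions [L M T^-2].

Left side: [L M T^-2]
Right side: [L M T^-2]

Both sides have the same dimensions, so the equation is dimensionally consistent.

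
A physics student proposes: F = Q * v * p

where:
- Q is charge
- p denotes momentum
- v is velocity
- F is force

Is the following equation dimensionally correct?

No

Q (charge) has dimensions [I T].
p (momentum) has dimensions [L M T^-1].
v (velocity) has dimensions [L T^-1].
F (force) has dimensions [L M T^-2].

Left side: [L M T^-2]
Right side: [I L^2 M T^-1]

The two sides have different dimensions, so the equation is NOT dimensionally consistent.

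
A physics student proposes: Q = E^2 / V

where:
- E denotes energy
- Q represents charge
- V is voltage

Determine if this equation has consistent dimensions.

No

E (energy) has dimensions [L^2 M T^-2].
Q (charge) has dimensions [I T].
V (voltage) has dimensions [I^-1 L^2 M T^-3].

Left side: [I T]
Right side: [I L^2 M T^-1]

The two sides have different dimensions, so the equation is NOT dimensionally consistent.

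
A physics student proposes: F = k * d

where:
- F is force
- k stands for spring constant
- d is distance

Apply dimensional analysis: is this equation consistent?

Yes

F (force) has dimensions [L M T^-2].
k (spring constant) has dimensions [M T^-2].
d (distance) has dimensions [L].

Left side: [L M T^-2]
Right side: [L M T^-2]

Both sides have the same dimensions, so the equation is dimensionally consistent.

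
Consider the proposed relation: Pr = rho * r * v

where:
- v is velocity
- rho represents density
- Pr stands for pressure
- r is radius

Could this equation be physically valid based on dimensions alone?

No

v (velocity) has dimensions [L T^-1].
rho (density) has dimensions [L^-3 M].
Pr (pressure) has dimensions [L^-1 M T^-2].
r (radius) has dimensions [L].

Left side: [L^-1 M T^-2]
Right side: [L^-1 M T^-1]

The two sides have different dimensions, so the equation is NOT dimensionally consistent.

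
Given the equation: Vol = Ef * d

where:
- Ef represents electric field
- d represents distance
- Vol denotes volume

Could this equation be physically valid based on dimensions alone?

No

Ef (electric field) has dimensions [I^-1 L M T^-3].
d (distance) has dimensions [L].
Vol (volume) has dimensions [L^3].

Left side: [L^3]
Right side: [I^-1 L^2 M T^-3]

The two sides have different dimensions, so the equation is NOT dimensionally consistent.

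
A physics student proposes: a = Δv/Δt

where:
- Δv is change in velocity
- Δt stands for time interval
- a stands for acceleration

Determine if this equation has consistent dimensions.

Yes

Δv (change in velocity) has dimensions [L T^-1].
Δt (time interval) has dimensions [T].
a (acceleration) has dimensions [L T^-2].

Left side: [L T^-2]
Right side: [L T^-2]

Both sides have the same dimensions, so the equation is dimensionally consistent.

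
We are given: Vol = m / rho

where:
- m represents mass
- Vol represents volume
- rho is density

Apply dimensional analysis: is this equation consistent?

Yes

m (mass) has dimensions [M].
Vol (volume) has dimensions [L^3].
rho (density) has dimensions [L^-3 M].

Left side: [L^3]
Right side: [L^3]

Both sides have the same dimensions, so the equation is dimensionally consistent.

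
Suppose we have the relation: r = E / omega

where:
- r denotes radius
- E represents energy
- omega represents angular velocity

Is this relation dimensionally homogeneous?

No

r (radius) has dimensions [L].
E (energy) has dimensions [L^2 M T^-2].
omega (angular velocity) has dimensions [T^-1].

Left side: [L]
Right side: [L^2 M T^-1]

The two sides have different dimensions, so the equation is NOT dimensionally consistent.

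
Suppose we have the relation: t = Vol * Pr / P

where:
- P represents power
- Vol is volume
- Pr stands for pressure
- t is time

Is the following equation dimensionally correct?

Yes

P (power) has dimensions [L^2 M T^-3].
Vol (volume) has dimensions [L^3].
Pr (pressure) has dimensions [L^-1 M T^-2].
t (time) has dimensions [T].

Left side: [T]
Right side: [T]

Both sides have the same dimensions, so the equation is dimensionally consistent.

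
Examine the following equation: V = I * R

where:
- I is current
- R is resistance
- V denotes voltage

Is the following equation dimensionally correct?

Yes

I (current) has dimensions [I].
R (resistance) has dimensions [I^-2 L^2 M T^-3].
V (voltage) has dimensions [I^-1 L^2 M T^-3].

Left side: [I^-1 L^2 M T^-3]
Right side: [I^-1 L^2 M T^-3]

Both sides have the same dimensions, so the equation is dimensionally consistent.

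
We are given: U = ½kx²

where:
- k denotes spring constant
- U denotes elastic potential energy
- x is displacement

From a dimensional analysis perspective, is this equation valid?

Yes

k (spring constant) has dimensions [M T^-2].
U (elastic potential energy) has dimensions [L^2 M T^-2].
x (displacement) has dimensions [L].

Left side: [L^2 M T^-2]
Right side: [L^2 M T^-2]

Both sides have the same dimensions, so the equation is dimensionally consistent.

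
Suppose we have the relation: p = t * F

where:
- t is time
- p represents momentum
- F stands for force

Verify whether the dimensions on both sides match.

Yes

t (time) has dimensions [T].
p (momentum) has dimensions [L M T^-1].
F (force) has dimensions [L M T^-2].

Left side: [L M T^-1]
Right side: [L M T^-1]

Both sides have the same dimensions, so the equation is dimensionally consistent.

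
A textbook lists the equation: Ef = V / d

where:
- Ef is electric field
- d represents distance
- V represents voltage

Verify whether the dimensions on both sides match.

Yes

Ef (electric field) has dimensions [I^-1 L M T^-3].
d (distance) has dimensions [L].
V (voltage) has dimensions [I^-1 L^2 M T^-3].

Left side: [I^-1 L M T^-3]
Right side: [I^-1 L M T^-3]

Both sides have the same dimensions, so the equation is dimensionally consistent.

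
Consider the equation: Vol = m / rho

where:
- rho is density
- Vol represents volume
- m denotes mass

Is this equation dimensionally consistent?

Yes

rho (density) has dimensions [L^-3 M].
Vol (volume) has dimensions [L^3].
m (mass) has dimensions [M].

Left side: [L^3]
Right side: [L^3]

Both sides have the same dimensions, so the equation is dimensionally consistent.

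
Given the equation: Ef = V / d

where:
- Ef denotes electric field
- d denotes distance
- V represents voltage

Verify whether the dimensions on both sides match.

Yes

Ef (electric field) has dimensions [I^-1 L M T^-3].
d (distance) has dimensions [L].
V (voltage) has dimensions [I^-1 L^2 M T^-3].

Left side: [I^-1 L M T^-3]
Right side: [I^-1 L M T^-3]

Both sides have the same dimensions, so the equation is dimensionally consistent.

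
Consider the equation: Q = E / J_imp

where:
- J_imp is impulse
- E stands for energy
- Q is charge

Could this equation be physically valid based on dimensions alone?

No

J_imp (impulse) has dimensions [L M T^-1].
E (energy) has dimensions [L^2 M T^-2].
Q (charge) has dimensions [I T].

Left side: [I T]
Right side: [L T^-1]

The two sides have different dimensions, so the equation is NOT dimensionally consistent.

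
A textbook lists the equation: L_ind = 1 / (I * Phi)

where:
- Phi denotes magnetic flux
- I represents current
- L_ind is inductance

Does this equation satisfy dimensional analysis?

No

Phi (magnetic flux) has dimensions [I^-1 L^2 M T^-2].
I (current) has dimensions [I].
L_ind (inductance) has dimensions [I^-2 L^2 M T^-2].

Left side: [I^-2 L^2 M T^-2]
Right side: [L^-2 M^-1 T^2]

The two sides have different dimensions, so the equation is NOT dimensionally consistent.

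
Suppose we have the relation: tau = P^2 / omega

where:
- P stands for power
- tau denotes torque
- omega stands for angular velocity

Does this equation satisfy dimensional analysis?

No

P (power) has dimensions [L^2 M T^-3].
tau (torque) has dimensions [L^2 M T^-2].
omega (angular velocity) has dimensions [T^-1].

Left side: [L^2 M T^-2]
Right side: [L^4 M^2 T^-5]

The two sides have different dimensions, so the equation is NOT dimensionally consistent.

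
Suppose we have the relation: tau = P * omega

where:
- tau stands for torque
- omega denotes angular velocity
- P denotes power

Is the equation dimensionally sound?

No

tau (torque) has dimensions [L^2 M T^-2].
omega (angular velocity) has dimensions [T^-1].
P (power) has dimensions [L^2 M T^-3].

Left side: [L^2 M T^-2]
Right side: [L^2 M T^-4]

The two sides have different dimensions, so the equation is NOT dimensionally consistent.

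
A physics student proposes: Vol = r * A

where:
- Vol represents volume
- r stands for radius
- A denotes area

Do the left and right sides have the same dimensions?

Yes

Vol (volume) has dimensions [L^3].
r (radius) has dimensions [L].
A (area) has dimensions [L^2].

Left side: [L^3]
Right side: [L^3]

Both sides have the same dimensions, so the equation is dimensionally consistent.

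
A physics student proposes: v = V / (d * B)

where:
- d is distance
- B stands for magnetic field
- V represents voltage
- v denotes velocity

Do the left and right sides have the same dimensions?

Yes

d (distance) has dimensions [L].
B (magnetic field) has dimensions [I^-1 M T^-2].
V (voltage) has dimensions [I^-1 L^2 M T^-3].
v (velocity) has dimensions [L T^-1].

Left side: [L T^-1]
Right side: [L T^-1]

Both sides have the same dimensions, so the equation is dimensionally consistent.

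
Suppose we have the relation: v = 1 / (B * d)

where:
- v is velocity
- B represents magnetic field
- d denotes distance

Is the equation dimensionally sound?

No

v (velocity) has dimensions [L T^-1].
B (magnetic field) has dimensions [I^-1 M T^-2].
d (distance) has dimensions [L].

Left side: [L T^-1]
Right side: [I L^-1 M^-1 T^2]

The two sides have different dimensions, so the equation is NOT dimensionally consistent.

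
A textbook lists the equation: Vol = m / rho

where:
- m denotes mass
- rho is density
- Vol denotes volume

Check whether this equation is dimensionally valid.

Yes

m (mass) has dimensions [M].
rho (density) has dimensions [L^-3 M].
Vol (volume) has dimensions [L^3].

Left side: [L^3]
Right side: [L^3]

Both sides have the same dimensions, so the equation is dimensionally consistent.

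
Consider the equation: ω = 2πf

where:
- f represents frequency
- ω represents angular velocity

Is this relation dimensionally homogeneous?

Yes

f (frequency) has dimensions [T^-1].
ω (angular velocity) has dimensions [T^-1].

Left side: [T^-1]
Right side: [T^-1]

Both sides have the same dimensions, so the equation is dimensionally consistent.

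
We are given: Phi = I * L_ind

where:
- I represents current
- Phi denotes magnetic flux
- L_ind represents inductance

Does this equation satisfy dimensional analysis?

Yes

I (current) has dimensions [I].
Phi (magnetic flux) has dimensions [I^-1 L^2 M T^-2].
L_ind (inductance) has dimensions [I^-2 L^2 M T^-2].

Left side: [I^-1 L^2 M T^-2]
Right side: [I^-1 L^2 M T^-2]

Both sides have the same dimensions, so the equation is dimensionally consistent.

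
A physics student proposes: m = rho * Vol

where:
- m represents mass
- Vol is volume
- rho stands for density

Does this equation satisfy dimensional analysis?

Yes

m (mass) has dimensions [M].
Vol (volume) has dimensions [L^3].
rho (density) has dimensions [L^-3 M].

Left side: [M]
Right side: [M]

Both sides have the same dimensions, so the equation is dimensionally consistent.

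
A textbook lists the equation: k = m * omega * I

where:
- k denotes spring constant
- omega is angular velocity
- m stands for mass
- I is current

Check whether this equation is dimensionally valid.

No

k (spring constant) has dimensions [M T^-2].
omega (angular velocity) has dimensions [T^-1].
m (mass) has dimensions [M].
I (current) has dimensions [I].

Left side: [M T^-2]
Right side: [I M T^-1]

The two sides have different dimensions, so the equation is NOT dimensionally consistent.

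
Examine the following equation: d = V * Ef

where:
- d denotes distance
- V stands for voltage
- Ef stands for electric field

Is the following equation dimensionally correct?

No

d (distance) has dimensions [L].
V (voltage) has dimensions [I^-1 L^2 M T^-3].
Ef (electric field) has dimensions [I^-1 L M T^-3].

Left side: [L]
Right side: [I^-2 L^3 M^2 T^-6]

The two sides have different dimensions, so the equation is NOT dimensionally consistent.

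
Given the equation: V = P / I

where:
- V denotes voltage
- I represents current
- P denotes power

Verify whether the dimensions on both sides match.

Yes

V (voltage) has dimensions [I^-1 L^2 M T^-3].
I (current) has dimensions [I].
P (power) has dimensions [L^2 M T^-3].

Left side: [I^-1 L^2 M T^-3]
Right side: [I^-1 L^2 M T^-3]

Both sides have the same dimensions, so the equation is dimensionally consistent.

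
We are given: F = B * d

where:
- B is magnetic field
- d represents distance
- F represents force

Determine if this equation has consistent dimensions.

No

B (magnetic field) has dimensions [I^-1 M T^-2].
d (distance) has dimensions [L].
F (force) has dimensions [L M T^-2].

Left side: [L M T^-2]
Right side: [I^-1 L M T^-2]

The two sides have different dimensions, so the equation is NOT dimensionally consistent.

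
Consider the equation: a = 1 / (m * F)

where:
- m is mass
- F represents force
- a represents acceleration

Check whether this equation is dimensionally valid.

No

m (mass) has dimensions [M].
F (force) has dimensions [L M T^-2].
a (acceleration) has dimensions [L T^-2].

Left side: [L T^-2]
Right side: [L^-1 M^-2 T^2]

The two sides have different dimensions, so the equation is NOT dimensionally consistent.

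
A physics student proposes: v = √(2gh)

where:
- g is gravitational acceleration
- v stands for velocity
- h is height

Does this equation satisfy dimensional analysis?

Yes

g (gravitational acceleration) has dimensions [L T^-2].
v (velocity) has dimensions [L T^-1].
h (height) has dimensions [L].

Left side: [L T^-1]
Right side: [L T^-1]

Both sides have the same dimensions, so the equation is dimensionally consistent.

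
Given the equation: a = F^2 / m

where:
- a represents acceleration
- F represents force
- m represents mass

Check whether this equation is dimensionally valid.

No

a (acceleration) has dimensions [L T^-2].
F (force) has dimensions [L M T^-2].
m (mass) has dimensions [M].

Left side: [L T^-2]
Right side: [L^2 M T^-4]

The two sides have different dimensions, so the equation is NOT dimensionally consistent.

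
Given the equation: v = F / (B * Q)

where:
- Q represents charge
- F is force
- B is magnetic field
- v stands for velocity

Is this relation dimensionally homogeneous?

Yes

Q (charge) has dimensions [I T].
F (force) has dimensions [L M T^-2].
B (magnetic field) has dimensions [I^-1 M T^-2].
v (velocity) has dimensions [L T^-1].

Left side: [L T^-1]
Right side: [L T^-1]

Both sides have the same dimensions, so the equation is dimensionally consistent.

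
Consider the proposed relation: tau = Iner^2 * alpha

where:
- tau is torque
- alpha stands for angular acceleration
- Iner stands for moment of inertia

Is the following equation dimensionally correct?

No

tau (torque) has dimensions [L^2 M T^-2].
alpha (angular acceleration) has dimensions [T^-2].
Iner (moment of inertia) has dimensions [L^2 M].

Left side: [L^2 M T^-2]
Right side: [L^4 M^2 T^-2]

The two sides have different dimensions, so the equation is NOT dimensionally consistent.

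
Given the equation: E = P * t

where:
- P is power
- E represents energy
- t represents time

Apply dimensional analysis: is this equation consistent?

Yes

P (power) has dimensions [L^2 M T^-3].
E (energy) has dimensions [L^2 M T^-2].
t (time) has dimensions [T].

Left side: [L^2 M T^-2]
Right side: [L^2 M T^-2]

Both sides have the same dimensions, so the equation is dimensionally consistent.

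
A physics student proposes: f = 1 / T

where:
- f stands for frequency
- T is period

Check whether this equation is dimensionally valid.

Yes

f (frequency) has dimensions [T^-1].
T (period) has dimensions [T].

Left side: [T^-1]
Right side: [T^-1]

Both sides have the same dimensions, so the equation is dimensionally consistent.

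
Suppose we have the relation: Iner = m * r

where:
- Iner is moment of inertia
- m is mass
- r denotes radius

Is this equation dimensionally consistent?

No

Iner (moment of inertia) has dimensions [L^2 M].
m (mass) has dimensions [M].
r (radius) has dimensions [L].

Left side: [L^2 M]
Right side: [L M]

The two sides have different dimensions, so the equation is NOT dimensionally consistent.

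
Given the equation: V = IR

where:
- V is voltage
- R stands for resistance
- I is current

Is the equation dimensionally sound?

Yes

V (voltage) has dimensions [I^-1 L^2 M T^-3].
R (resistance) has dimensions [I^-2 L^2 M T^-3].
I (current) has dimensions [I].

Left side: [I^-1 L^2 M T^-3]
Right side: [I^-1 L^2 M T^-3]

Both sides have the same dimensions, so the equation is dimensionally consistent.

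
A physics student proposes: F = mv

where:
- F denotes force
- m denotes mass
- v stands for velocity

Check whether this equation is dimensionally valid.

No

F (force) has dimensions [L M T^-2].
m (mass) has dimensions [M].
v (velocity) has dimensions [L T^-1].

Left side: [L M T^-2]
Right side: [L M T^-1]

The two sides have different dimensions, so the equation is NOT dimensionally consistent.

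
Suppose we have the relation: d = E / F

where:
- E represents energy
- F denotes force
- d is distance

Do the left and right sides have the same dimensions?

Yes

E (energy) has dimensions [L^2 M T^-2].
F (force) has dimensions [L M T^-2].
d (distance) has dimensions [L].

Left side: [L]
Right side: [L]

Both sides have the same dimensions, so the equation is dimensionally consistent.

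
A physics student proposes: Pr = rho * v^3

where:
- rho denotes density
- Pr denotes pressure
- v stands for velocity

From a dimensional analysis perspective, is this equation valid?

No

rho (density) has dimensions [L^-3 M].
Pr (pressure) has dimensions [L^-1 M T^-2].
v (velocity) has dimensions [L T^-1].

Left side: [L^-1 M T^-2]
Right side: [M T^-3]

The two sides have different dimensions, so the equation is NOT dimensionally consistent.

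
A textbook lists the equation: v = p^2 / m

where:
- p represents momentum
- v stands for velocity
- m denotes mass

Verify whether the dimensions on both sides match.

No

p (momentum) has dimensions [L M T^-1].
v (velocity) has dimensions [L T^-1].
m (mass) has dimensions [M].

Left side: [L T^-1]
Right side: [L^2 M T^-2]

The two sides have different dimensions, so the equation is NOT dimensionally consistent.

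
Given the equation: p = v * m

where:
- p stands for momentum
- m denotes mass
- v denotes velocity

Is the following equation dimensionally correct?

Yes

p (momentum) has dimensions [L M T^-1].
m (mass) has dimensions [M].
v (velocity) has dimensions [L T^-1].

Left side: [L M T^-1]
Right side: [L M T^-1]

Both sides have the same dimensions, so the equation is dimensionally consistent.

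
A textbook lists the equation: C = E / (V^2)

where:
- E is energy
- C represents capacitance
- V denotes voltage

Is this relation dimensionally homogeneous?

Yes

E (energy) has dimensions [L^2 M T^-2].
C (capacitance) has dimensions [I^2 L^-2 M^-1 T^4].
V (voltage) has dimensions [I^-1 L^2 M T^-3].

Left side: [I^2 L^-2 M^-1 T^4]
Right side: [I^2 L^-2 M^-1 T^4]

Both sides have the same dimensions, so the equation is dimensionally consistent.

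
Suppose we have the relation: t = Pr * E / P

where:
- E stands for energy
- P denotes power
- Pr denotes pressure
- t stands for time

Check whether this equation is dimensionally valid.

No

E (energy) has dimensions [L^2 M T^-2].
P (power) has dimensions [L^2 M T^-3].
Pr (pressure) has dimensions [L^-1 M T^-2].
t (time) has dimensions [T].

Left side: [T]
Right side: [L^-1 M T^-1]

The two sides have different dimensions, so the equation is NOT dimensionally consistent.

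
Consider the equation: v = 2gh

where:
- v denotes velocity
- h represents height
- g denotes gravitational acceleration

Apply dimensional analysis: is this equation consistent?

No

v (velocity) has dimensions [L T^-1].
h (height) has dimensions [L].
g (gravitational acceleration) has dimensions [L T^-2].

Left side: [L T^-1]
Right side: [L^2 T^-2]

The two sides have different dimensions, so the equation is NOT dimensionally consistent.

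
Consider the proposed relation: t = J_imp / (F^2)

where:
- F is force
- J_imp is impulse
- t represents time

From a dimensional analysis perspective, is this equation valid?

No

F (force) has dimensions [L M T^-2].
J_imp (impulse) has dimensions [L M T^-1].
t (time) has dimensions [T].

Left side: [T]
Right side: [L^-1 M^-1 T^3]

The two sides have different dimensions, so the equation is NOT dimensionally consistent.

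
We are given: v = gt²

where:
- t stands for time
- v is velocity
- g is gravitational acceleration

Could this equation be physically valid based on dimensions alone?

No

t (time) has dimensions [T].
v (velocity) has dimensions [L T^-1].
g (gravitational acceleration) has dimensions [L T^-2].

Left side: [L T^-1]
Right side: [L]

The two sides have different dimensions, so the equation is NOT dimensionally consistent.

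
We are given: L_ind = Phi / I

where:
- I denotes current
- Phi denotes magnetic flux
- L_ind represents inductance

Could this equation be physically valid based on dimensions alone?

Yes

I (current) has dimensions [I].
Phi (magnetic flux) has dimensions [I^-1 L^2 M T^-2].
L_ind (inductance) has dimensions [I^-2 L^2 M T^-2].

Left side: [I^-2 L^2 M T^-2]
Right side: [I^-2 L^2 M T^-2]

Both sides have the same dimensions, so the equation is dimensionally consistent.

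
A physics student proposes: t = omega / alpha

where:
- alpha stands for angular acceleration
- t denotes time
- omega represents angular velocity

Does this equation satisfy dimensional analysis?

Yes

alpha (angular acceleration) has dimensions [T^-2].
t (time) has dimensions [T].
omega (angular velocity) has dimensions [T^-1].

Left side: [T]
Right side: [T]

Both sides have the same dimensions, so the equation is dimensionally consistent.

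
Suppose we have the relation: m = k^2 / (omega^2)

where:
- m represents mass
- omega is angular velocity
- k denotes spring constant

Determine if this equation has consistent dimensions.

No

m (mass) has dimensions [M].
omega (angular velocity) has dimensions [T^-1].
k (spring constant) has dimensions [M T^-2].

Left side: [M]
Right side: [M^2 T^-2]

The two sides have different dimensions, so the equation is NOT dimensionally consistent.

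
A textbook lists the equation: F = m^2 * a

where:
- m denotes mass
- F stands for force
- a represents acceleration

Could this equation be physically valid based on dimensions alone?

No

m (mass) has dimensions [M].
F (force) has dimensions [L M T^-2].
a (acceleration) has dimensions [L T^-2].

Left side: [L M T^-2]
Right side: [L M^2 T^-2]

The two sides have different dimensions, so the equation is NOT dimensionally consistent.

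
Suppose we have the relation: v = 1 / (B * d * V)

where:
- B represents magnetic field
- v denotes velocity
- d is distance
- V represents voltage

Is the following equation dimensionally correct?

No

B (magnetic field) has dimensions [I^-1 M T^-2].
v (velocity) has dimensions [L T^-1].
d (distance) has dimensions [L].
V (voltage) has dimensions [I^-1 L^2 M T^-3].

Left side: [L T^-1]
Right side: [I^2 L^-3 M^-2 T^5]

The two sides have different dimensions, so the equation is NOT dimensionally consistent.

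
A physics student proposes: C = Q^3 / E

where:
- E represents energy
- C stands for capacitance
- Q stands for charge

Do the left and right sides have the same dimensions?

No

E (energy) has dimensions [L^2 M T^-2].
C (capacitance) has dimensions [I^2 L^-2 M^-1 T^4].
Q (charge) has dimensions [I T].

Left side: [I^2 L^-2 M^-1 T^4]
Right side: [I^3 L^-2 M^-1 T^5]

The two sides have different dimensions, so the equation is NOT dimensionally consistent.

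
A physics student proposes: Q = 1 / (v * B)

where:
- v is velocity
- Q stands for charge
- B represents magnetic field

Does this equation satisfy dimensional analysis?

No

v (velocity) has dimensions [L T^-1].
Q (charge) has dimensions [I T].
B (magnetic field) has dimensions [I^-1 M T^-2].

Left side: [I T]
Right side: [I L^-1 M^-1 T^3]

The two sides have different dimensions, so the equation is NOT dimensionally consistent.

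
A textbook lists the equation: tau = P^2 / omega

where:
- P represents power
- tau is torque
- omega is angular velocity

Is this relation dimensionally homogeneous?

No

P (power) has dimensions [L^2 M T^-3].
tau (torque) has dimensions [L^2 M T^-2].
omega (angular velocity) has dimensions [T^-1].

Left side: [L^2 M T^-2]
Right side: [L^4 M^2 T^-5]

The two sides have different dimensions, so the equation is NOT dimensionally consistent.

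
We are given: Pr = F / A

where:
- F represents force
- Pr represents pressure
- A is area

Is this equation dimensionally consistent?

Yes

F (force) has dimensions [L M T^-2].
Pr (pressure) has dimensions [L^-1 M T^-2].
A (area) has dimensions [L^2].

Left side: [L^-1 M T^-2]
Right side: [L^-1 M T^-2]

Both sides have the same dimensions, so the equation is dimensionally consistent.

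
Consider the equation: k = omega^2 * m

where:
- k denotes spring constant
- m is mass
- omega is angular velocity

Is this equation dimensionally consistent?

Yes

k (spring constant) has dimensions [M T^-2].
m (mass) has dimensions [M].
omega (angular velocity) has dimensions [T^-1].

Left side: [M T^-2]
Right side: [M T^-2]

Both sides have the same dimensions, so the equation is dimensionally consistent.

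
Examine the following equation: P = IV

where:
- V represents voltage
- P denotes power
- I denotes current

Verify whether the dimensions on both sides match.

Yes

V (voltage) has dimensions [I^-1 L^2 M T^-3].
P (power) has dimensions [L^2 M T^-3].
I (current) has dimensions [I].

Left side: [L^2 M T^-3]
Right side: [L^2 M T^-3]

Both sides have the same dimensions, so the equation is dimensionally consistent.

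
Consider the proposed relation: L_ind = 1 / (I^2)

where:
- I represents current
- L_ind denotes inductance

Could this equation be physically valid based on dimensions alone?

No

I (current) has dimensions [I].
L_ind (inductance) has dimensions [I^-2 L^2 M T^-2].

Left side: [I^-2 L^2 M T^-2]
Right side: [I^-2]

The two sides have different dimensions, so the equation is NOT dimensionally consistent.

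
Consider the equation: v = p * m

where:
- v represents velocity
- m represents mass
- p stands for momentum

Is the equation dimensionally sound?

No

v (velocity) has dimensions [L T^-1].
m (mass) has dimensions [M].
p (momentum) has dimensions [L M T^-1].

Left side: [L T^-1]
Right side: [L M^2 T^-1]

The two sides have different dimensions, so the equation is NOT dimensionally consistent.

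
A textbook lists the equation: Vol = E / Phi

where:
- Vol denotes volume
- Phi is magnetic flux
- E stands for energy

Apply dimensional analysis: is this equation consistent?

No

Vol (volume) has dimensions [L^3].
Phi (magnetic flux) has dimensions [I^-1 L^2 M T^-2].
E (energy) has dimensions [L^2 M T^-2].

Left side: [L^3]
Right side: [I]

The two sides have different dimensions, so the equation is NOT dimensionally consistent.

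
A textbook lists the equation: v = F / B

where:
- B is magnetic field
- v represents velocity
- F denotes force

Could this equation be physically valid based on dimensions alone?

No

B (magnetic field) has dimensions [I^-1 M T^-2].
v (velocity) has dimensions [L T^-1].
F (force) has dimensions [L M T^-2].

Left side: [L T^-1]
Right side: [I L]

The two sides have different dimensions, so the equation is NOT dimensionally consistent.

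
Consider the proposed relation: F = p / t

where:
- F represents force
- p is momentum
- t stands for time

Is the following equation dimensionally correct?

Yes

F (force) has dimensions [L M T^-2].
p (momentum) has dimensions [L M T^-1].
t (time) has dimensions [T].

Left side: [L M T^-2]
Right side: [L M T^-2]

Both sides have the same dimensions, so the equation is dimensionally consistent.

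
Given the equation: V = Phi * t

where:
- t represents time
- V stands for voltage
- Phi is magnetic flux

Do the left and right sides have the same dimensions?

No

t (time) has dimensions [T].
V (voltage) has dimensions [I^-1 L^2 M T^-3].
Phi (magnetic flux) has dimensions [I^-1 L^2 M T^-2].

Left side: [I^-1 L^2 M T^-3]
Right side: [I^-1 L^2 M T^-1]

The two sides have different dimensions, so the equation is NOT dimensionally consistent.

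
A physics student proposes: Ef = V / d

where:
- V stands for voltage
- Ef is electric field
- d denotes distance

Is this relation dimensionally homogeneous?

Yes

V (voltage) has dimensions [I^-1 L^2 M T^-3].
Ef (electric field) has dimensions [I^-1 L M T^-3].
d (distance) has dimensions [L].

Left side: [I^-1 L M T^-3]
Right side: [I^-1 L M T^-3]

Both sides have the same dimensions, so the equation is dimensionally consistent.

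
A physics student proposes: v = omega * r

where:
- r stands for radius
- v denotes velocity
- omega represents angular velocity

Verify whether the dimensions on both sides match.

Yes

r (radius) has dimensions [L].
v (velocity) has dimensions [L T^-1].
omega (angular velocity) has dimensions [T^-1].

Left side: [L T^-1]
Right side: [L T^-1]

Both sides have the same dimensions, so the equation is dimensionally consistent.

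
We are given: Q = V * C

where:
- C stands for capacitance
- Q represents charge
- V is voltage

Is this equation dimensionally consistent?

Yes

C (capacitance) has dimensions [I^2 L^-2 M^-1 T^4].
Q (charge) has dimensions [I T].
V (voltage) has dimensions [I^-1 L^2 M T^-3].

Left side: [I T]
Right side: [I T]

Both sides have the same dimensions, so the equation is dimensionally consistent.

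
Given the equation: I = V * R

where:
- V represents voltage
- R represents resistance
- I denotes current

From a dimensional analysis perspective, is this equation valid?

No

V (voltage) has dimensions [I^-1 L^2 M T^-3].
R (resistance) has dimensions [I^-2 L^2 M T^-3].
I (current) has dimensions [I].

Left side: [I]
Right side: [I^-3 L^4 M^2 T^-6]

The two sides have different dimensions, so the equation is NOT dimensionally consistent.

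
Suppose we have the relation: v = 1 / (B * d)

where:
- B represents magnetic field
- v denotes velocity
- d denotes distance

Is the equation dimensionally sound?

No

B (magnetic field) has dimensions [I^-1 M T^-2].
v (velocity) has dimensions [L T^-1].
d (distance) has dimensions [L].

Left side: [L T^-1]
Right side: [I L^-1 M^-1 T^2]

The two sides have different dimensions, so the equation is NOT dimensionally consistent.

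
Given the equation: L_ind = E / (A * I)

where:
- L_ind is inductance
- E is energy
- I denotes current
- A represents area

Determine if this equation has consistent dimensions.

No

L_ind (inductance) has dimensions [I^-2 L^2 M T^-2].
E (energy) has dimensions [L^2 M T^-2].
I (current) has dimensions [I].
A (area) has dimensions [L^2].

Left side: [I^-2 L^2 M T^-2]
Right side: [I^-1 M T^-2]

The two sides have different dimensions, so the equation is NOT dimensionally consistent.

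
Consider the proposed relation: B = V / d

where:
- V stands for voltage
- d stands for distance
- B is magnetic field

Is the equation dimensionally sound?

No

V (voltage) has dimensions [I^-1 L^2 M T^-3].
d (distance) has dimensions [L].
B (magnetic field) has dimensions [I^-1 M T^-2].

Left side: [I^-1 M T^-2]
Right side: [I^-1 L M T^-3]

The two sides have different dimensions, so the equation is NOT dimensionally consistent.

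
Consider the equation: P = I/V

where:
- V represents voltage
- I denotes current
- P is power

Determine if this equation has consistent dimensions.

No

V (voltage) has dimensions [I^-1 L^2 M T^-3].
I (current) has dimensions [I].
P (power) has dimensions [L^2 M T^-3].

Left side: [L^2 M T^-3]
Right side: [I^2 L^-2 M^-1 T^3]

The two sides have different dimensions, so the equation is NOT dimensionally consistent.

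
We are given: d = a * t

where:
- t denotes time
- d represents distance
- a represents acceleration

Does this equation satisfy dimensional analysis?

No

t (time) has dimensions [T].
d (distance) has dimensions [L].
a (acceleration) has dimensions [L T^-2].

Left side: [L]
Right side: [L T^-1]

The two sides have different dimensions, so the equation is NOT dimensionally consistent.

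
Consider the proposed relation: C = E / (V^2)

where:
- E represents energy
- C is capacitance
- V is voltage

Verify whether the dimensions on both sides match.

Yes

E (energy) has dimensions [L^2 M T^-2].
C (capacitance) has dimensions [I^2 L^-2 M^-1 T^4].
V (voltage) has dimensions [I^-1 L^2 M T^-3].

Left side: [I^2 L^-2 M^-1 T^4]
Right side: [I^2 L^-2 M^-1 T^4]

Both sides have the same dimensions, so the equation is dimensionally consistent.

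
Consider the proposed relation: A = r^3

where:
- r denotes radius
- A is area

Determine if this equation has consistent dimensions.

No

r (radius) has dimensions [L].
A (area) has dimensions [L^2].

Left side: [L^2]
Right side: [L^3]

The two sides have different dimensions, so the equation is NOT dimensionally consistent.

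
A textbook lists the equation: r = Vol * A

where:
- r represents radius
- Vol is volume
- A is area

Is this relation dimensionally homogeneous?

No

r (radius) has dimensions [L].
Vol (volume) has dimensions [L^3].
A (area) has dimensions [L^2].

Left side: [L]
Right side: [L^5]

The two sides have different dimensions, so the equation is NOT dimensionally consistent.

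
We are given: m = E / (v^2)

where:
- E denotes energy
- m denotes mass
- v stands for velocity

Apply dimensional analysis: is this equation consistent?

Yes

E (energy) has dimensions [L^2 M T^-2].
m (mass) has dimensions [M].
v (velocity) has dimensions [L T^-1].

Left side: [M]
Right side: [M]

Both sides have the same dimensions, so the equation is dimensionally consistent.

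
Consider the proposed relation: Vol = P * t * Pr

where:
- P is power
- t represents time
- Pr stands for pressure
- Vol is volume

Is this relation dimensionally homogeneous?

No

P (power) has dimensions [L^2 M T^-3].
t (time) has dimensions [T].
Pr (pressure) has dimensions [L^-1 M T^-2].
Vol (volume) has dimensions [L^3].

Left side: [L^3]
Right side: [L M^2 T^-4]

The two sides have different dimensions, so the equation is NOT dimensionally consistent.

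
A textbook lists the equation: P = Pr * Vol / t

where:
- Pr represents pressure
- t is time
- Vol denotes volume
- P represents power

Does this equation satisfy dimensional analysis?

Yes

Pr (pressure) has dimensions [L^-1 M T^-2].
t (time) has dimensions [T].
Vol (volume) has dimensions [L^3].
P (power) has dimensions [L^2 M T^-3].

Left side: [L^2 M T^-3]
Right side: [L^2 M T^-3]

Both sides have the same dimensions, so the equation is dimensionally consistent.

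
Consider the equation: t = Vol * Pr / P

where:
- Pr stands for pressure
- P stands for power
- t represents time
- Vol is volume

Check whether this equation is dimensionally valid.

Yes

Pr (pressure) has dimensions [L^-1 M T^-2].
P (power) has dimensions [L^2 M T^-3].
t (time) has dimensions [T].
Vol (volume) has dimensions [L^3].

Left side: [T]
Right side: [T]

Both sides have the same dimensions, so the equation is dimensionally consistent.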